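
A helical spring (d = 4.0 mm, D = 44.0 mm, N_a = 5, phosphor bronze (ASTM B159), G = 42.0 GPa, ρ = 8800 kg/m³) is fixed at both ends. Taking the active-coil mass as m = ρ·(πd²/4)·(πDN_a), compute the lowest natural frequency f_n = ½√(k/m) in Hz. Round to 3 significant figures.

102 Hz

k = Gd⁴/(8D³N_a) = (42.0×10³)(4.0⁴)/(8·44.0³·5) = 3.1555 N/mm = 3155.5 N/m
Wire length L = πDN_a = π·44.0·5 = 691.15 mm
m = ρ·(πd²/4)·L = 8800 × 12.566×10⁻⁶ m² × 0.69115 m = 0.07643 kg
f_n = ½√(k/m) = 0.5·√(3155.5/0.07643) = 0.5·√(41286) = 101.6 Hz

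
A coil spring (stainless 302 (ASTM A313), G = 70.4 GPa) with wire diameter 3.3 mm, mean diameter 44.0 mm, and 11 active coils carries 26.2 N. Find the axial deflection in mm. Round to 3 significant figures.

k = Gd⁴/(8D³N_a) = (70.4×10³)(3.3⁴)/(8·44.0³·11) = 1.1137 N/mm
δ = F/k = 26.2 / 1.1137 = 23.524 mm

23.5 mm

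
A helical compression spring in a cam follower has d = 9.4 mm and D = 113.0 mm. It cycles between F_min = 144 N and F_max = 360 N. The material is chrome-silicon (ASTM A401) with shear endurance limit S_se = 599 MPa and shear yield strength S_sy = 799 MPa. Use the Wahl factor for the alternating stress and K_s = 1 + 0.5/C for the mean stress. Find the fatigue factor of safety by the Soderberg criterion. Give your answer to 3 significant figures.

5.44

C = D/d = 113.0/9.4 = 12.0213; K_W = (4C−1)/(4C−4)+0.615/C = 1.1192; K_s = 1+0.5/C = 1.0416
F_a = (F_max−F_min)/2 = 108 N; F_m = (F_max+F_min)/2 = 252 N
τ_a = K_W·8F_aD/(πd³) = 1.1192 × 37.416 = 41.876 MPa
τ_m = K_s·8F_mD/(πd³) = 1.0416 × 87.304 = 90.936 MPa
Soderberg: 1/n_f = τ_a/S_se + τ_m/S_sy = 41.876/599 + 90.936/799 = 0.06991 + 0.11381 = 0.18372
n_f = 1/0.18372 = 5.443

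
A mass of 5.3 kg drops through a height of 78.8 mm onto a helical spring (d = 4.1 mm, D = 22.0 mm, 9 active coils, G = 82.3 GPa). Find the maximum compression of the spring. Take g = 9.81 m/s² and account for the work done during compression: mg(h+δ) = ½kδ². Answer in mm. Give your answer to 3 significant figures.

k = Gd⁴/(8D³N_a) = (82.3×10³)(4.1⁴)/(8·22.0³·9) = 30.334 N/mm
W = mg = 5.3 × 9.81 = 51.993 N
½kδ² − Wδ − Wh = 0 → δ = (W + √(W² + 2kWh))/k
δ = (51.993 + √(2703.3 + 248563))/30.334 = (51.993 + 501.26)/30.334 = 18.239 mm

18.2 mm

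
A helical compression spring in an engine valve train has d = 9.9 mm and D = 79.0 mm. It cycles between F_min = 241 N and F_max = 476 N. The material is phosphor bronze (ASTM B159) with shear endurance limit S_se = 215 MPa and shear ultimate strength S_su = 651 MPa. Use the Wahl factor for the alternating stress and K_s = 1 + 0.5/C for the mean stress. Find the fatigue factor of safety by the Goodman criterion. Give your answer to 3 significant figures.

C = D/d = 79.0/9.9 = 7.9798; K_W = (4C−1)/(4C−4)+0.615/C = 1.1845; K_s = 1+0.5/C = 1.0627
F_a = (F_max−F_min)/2 = 117.5 N; F_m = (F_max+F_min)/2 = 358.5 N
τ_a = K_W·8F_aD/(πd³) = 1.1845 × 24.361 = 28.856 MPa
τ_m = K_s·8F_mD/(πd³) = 1.0627 × 74.328 = 78.985 MPa
Goodman: 1/n_f = τ_a/S_se + τ_m/S_su = 28.856/215 + 78.985/651 = 0.13422 + 0.12133 = 0.25554
n_f = 1/0.25554 = 3.913

3.91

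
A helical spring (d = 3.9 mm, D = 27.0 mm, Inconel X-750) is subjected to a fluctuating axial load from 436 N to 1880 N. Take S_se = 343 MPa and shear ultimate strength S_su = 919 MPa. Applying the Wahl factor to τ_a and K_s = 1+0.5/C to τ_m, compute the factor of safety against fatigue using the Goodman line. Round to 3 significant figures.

C = D/d = 27.0/3.9 = 6.9231; K_W = (4C−1)/(4C−4)+0.615/C = 1.2155; K_s = 1+0.5/C = 1.0722
F_a = (F_max−F_min)/2 = 722 N; F_m = (F_max+F_min)/2 = 1158 N
τ_a = K_W·8F_aD/(πd³) = 1.2155 × 836.85 = 1017.2 MPa
τ_m = K_s·8F_mD/(πd³) = 1.0722 × 1342.2 = 1439.1 MPa
Goodman: 1/n_f = τ_a/S_se + τ_m/S_su = 1017.2/343 + 1439.1/919 = 2.96546 + 1.56599 = 4.5314
n_f = 1/4.5314 = 0.2207

0.221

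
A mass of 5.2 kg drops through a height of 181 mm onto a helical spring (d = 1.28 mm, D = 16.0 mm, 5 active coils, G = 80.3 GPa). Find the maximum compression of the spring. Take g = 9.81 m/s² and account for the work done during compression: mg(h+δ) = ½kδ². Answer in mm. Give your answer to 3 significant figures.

163 mm

k = Gd⁴/(8D³N_a) = (80.3×10³)(1.28⁴)/(8·16.0³·5) = 1.3156 N/mm
W = mg = 5.2 × 9.81 = 51.012 N
½kδ² − Wδ − Wh = 0 → δ = (W + √(W² + 2kWh))/k
δ = (51.012 + √(2602.2 + 24295))/1.3156 = (51.012 + 164)/1.3156 = 163.43 mm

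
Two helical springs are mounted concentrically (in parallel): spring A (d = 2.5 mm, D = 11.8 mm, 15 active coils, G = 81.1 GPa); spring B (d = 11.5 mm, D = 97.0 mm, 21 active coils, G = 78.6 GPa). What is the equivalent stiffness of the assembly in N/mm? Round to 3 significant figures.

k_A = Gd⁴/(8D³N_a) = (81.1×10³)(2.5⁴)/(8·11.8³·15) = 16.068 N/mm
k_B = Gd⁴/(8D³N_a) = (78.6×10³)(11.5⁴)/(8·97.0³·21) = 8.9658 N/mm
Parallel: k_eq = 16.068 + 8.9658 = 25.034 N/mm

25.0 N/mm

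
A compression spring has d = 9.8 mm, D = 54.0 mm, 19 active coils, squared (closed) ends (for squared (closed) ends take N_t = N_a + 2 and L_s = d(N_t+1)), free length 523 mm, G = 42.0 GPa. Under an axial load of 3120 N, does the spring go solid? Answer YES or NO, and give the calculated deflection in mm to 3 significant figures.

NO, δ = 193 mm

k = Gd⁴/(8D³N_a) = (42.0×10³)(9.8⁴)/(8·54.0³·19) = 16.186 N/mm
N_t = 21; L_s = 9.8·22 = 215.6 mm; δ_solid = L₀ − L_s = 523 − 215.6 = 307.4 mm
δ = F/k = 3120/16.186 = 192.76 mm
δ < δ_solid → spring does not go solid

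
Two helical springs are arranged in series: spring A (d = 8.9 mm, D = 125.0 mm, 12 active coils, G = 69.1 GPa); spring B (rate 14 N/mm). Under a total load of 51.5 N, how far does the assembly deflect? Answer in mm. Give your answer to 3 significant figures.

k_A = Gd⁴/(8D³N_a) = (69.1×10³)(8.9⁴)/(8·125.0³·12) = 2.3123 N/mm
Series: 1/k_eq = 1/2.3123 + 1/14 = 0.50391; k_eq = 1.9845 N/mm
δ = F/k_eq = 51.5/1.9845 = 25.951 mm

26.0 mm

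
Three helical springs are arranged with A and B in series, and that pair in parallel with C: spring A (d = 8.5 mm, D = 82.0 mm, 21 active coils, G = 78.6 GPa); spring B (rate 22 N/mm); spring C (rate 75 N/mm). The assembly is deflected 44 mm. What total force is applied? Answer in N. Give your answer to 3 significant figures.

3460 N

k_A = Gd⁴/(8D³N_a) = (78.6×10³)(8.5⁴)/(8·82.0³·21) = 4.4294 N/mm
Springs A,B series: k_AB = 1/(1/4.4294+1/22) = 3.6871 N/mm; parallel with C: k_eq = 3.6871+75 = 78.687 N/mm
F = k_eq·δ = 78.687·44 = 3462.2 N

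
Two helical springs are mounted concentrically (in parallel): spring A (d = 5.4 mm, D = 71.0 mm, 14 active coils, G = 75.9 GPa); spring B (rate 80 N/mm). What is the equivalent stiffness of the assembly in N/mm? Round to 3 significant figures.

81.6 N/mm

k_A = Gd⁴/(8D³N_a) = (75.9×10³)(5.4⁴)/(8·71.0³·14) = 1.61 N/mm
Parallel: k_eq = 1.61 + 80 = 81.61 N/mm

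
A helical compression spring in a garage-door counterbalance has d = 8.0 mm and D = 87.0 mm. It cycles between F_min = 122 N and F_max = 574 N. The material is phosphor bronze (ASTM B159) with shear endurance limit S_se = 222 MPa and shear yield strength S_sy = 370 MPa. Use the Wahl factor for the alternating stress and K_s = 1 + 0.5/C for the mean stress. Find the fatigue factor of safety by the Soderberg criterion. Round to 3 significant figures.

1.08

C = D/d = 87.0/8.0 = 10.8750; K_W = (4C−1)/(4C−4)+0.615/C = 1.1325; K_s = 1+0.5/C = 1.0460
F_a = (F_max−F_min)/2 = 226 N; F_m = (F_max+F_min)/2 = 348 N
τ_a = K_W·8F_aD/(πd³) = 1.1325 × 97.791 = 110.75 MPa
τ_m = K_s·8F_mD/(πd³) = 1.0460 × 150.58 = 157.5 MPa
Soderberg: 1/n_f = τ_a/S_se + τ_m/S_sy = 110.75/222 + 157.5/370 = 0.49887 + 0.42569 = 0.92455
n_f = 1/0.92455 = 1.082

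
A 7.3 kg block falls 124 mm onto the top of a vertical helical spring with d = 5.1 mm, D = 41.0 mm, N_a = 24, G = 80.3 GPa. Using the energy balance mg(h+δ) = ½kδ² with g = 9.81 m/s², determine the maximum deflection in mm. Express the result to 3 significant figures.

85.5 mm

k = Gd⁴/(8D³N_a) = (80.3×10³)(5.1⁴)/(8·41.0³·24) = 4.1053 N/mm
W = mg = 7.3 × 9.81 = 71.613 N
½kδ² − Wδ − Wh = 0 → δ = (W + √(W² + 2kWh))/k
δ = (71.613 + √(5128.4 + 72910))/4.1053 = (71.613 + 279.35)/4.1053 = 85.491 mm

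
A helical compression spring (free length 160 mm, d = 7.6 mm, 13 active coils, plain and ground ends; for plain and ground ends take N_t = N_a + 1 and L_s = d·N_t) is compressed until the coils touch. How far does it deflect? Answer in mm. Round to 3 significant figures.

53.6 mm

N_t = 14; L_s = 7.6·14 = 106.4 mm
δ_solid = L₀ − L_s = 160 − 106.4 = 53.6 mm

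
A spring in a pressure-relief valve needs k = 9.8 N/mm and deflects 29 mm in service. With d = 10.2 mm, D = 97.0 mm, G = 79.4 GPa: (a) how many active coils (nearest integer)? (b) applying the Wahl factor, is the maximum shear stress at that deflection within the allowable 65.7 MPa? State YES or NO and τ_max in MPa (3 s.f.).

(a) 12 coils; (b) NO, τ_max = 76.3 MPa

N_a = Gd⁴/(8D³k) = (79.4×10³)(10.2⁴)/(8·97.0³·9.8) = 12.01 → N_a = 12
Actual rate k = Gd⁴/(8D³·12) = 9.8092 N/mm
Working load F = kδ = 9.8092·29 = 284.47 N
C = 97.0/10.2 = 9.5098; K_W = (4C−1)/(4C−4)+0.615/C = 1.1528
τ_max = K_W·8FD/(πd³) = 1.1528·66.213 = 76.331 MPa
τ_max > 65.7 MPa → exceeds allowable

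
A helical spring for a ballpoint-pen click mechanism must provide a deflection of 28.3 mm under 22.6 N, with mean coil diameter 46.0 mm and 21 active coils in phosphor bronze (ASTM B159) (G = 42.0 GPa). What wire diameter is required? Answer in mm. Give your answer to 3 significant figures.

4.20 mm

Required rate k = F/δ = 22.6/28.3 = 0.79859 N/mm
d = (8D³N_a·k / G)^(1/4) = (8·46.0³·21·0.79859 / (42.0×10³))^0.25
  = (310.92)^0.25 = 4.1992 mm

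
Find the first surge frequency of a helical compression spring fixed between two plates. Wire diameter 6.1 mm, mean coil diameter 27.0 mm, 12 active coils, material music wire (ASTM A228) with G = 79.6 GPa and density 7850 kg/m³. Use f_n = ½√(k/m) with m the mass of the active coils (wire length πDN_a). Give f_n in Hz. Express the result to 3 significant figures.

k = Gd⁴/(8D³N_a) = (79.6×10³)(6.1⁴)/(8·27.0³·12) = 58.327 N/mm = 58327 N/m
Wire length L = πDN_a = π·27.0·12 = 1017.9 mm
m = ρ·(πd²/4)·L = 7850 × 29.225×10⁻⁶ m² × 1.0179 m = 0.23351 kg
f_n = ½√(k/m) = 0.5·√(58327/0.23351) = 0.5·√(2.4978e+05) = 249.89 Hz

250 Hz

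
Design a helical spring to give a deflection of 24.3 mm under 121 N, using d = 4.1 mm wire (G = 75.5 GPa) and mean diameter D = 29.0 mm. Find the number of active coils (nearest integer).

Required rate k = F/δ = 121/24.3 = 4.9794 N/mm
N_a = Gd⁴/(8D³k) = (75.5×10³ × 4.1⁴)/(8 × 29.0³ × 4.9794)
    = 2.13345e+07 / 971545 = 21.96 → 22 coils

22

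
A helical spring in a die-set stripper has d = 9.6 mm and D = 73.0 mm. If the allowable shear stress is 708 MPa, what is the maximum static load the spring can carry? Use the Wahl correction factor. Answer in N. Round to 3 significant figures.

2820 N

C = D/d = 73.0/9.6 = 7.6042
K_W = (4C−1)/(4C−4) + 0.615/C = 29.417/26.417 + 0.0809 = 1.1944
τ_max = K·8FD/(πd³) → F_max = τ_allow·πd³/(8DK)
F_max = 708·π·9.6³/(8·73.0·1.1944) = 1.9679e+06/697.55 = 2821.1 N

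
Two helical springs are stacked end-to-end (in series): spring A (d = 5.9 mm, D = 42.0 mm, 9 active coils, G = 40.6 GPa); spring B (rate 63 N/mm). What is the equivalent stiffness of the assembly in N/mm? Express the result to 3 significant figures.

8.04 N/mm

k_A = Gd⁴/(8D³N_a) = (40.6×10³)(5.9⁴)/(8·42.0³·9) = 9.2226 N/mm
Series: 1/k_eq = 1/9.2226 + 1/63 = 0.1243; k_eq = 8.0449 N/mm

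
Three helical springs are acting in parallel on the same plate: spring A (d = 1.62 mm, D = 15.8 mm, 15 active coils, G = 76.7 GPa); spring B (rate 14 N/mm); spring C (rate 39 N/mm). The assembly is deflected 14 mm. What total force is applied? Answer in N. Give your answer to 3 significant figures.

k_A = Gd⁴/(8D³N_a) = (76.7×10³)(1.62⁴)/(8·15.8³·15) = 1.1161 N/mm
Parallel: k_eq = 1.1161 + 14 + 39 = 54.116 N/mm
F = k_eq·δ = 54.116·14 = 757.63 N

758 N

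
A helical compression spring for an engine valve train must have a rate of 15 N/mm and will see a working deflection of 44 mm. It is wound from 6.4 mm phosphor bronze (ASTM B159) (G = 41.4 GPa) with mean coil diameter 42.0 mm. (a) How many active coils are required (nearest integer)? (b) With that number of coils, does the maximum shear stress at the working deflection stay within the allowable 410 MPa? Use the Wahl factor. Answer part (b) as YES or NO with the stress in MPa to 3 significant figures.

N_a = Gd⁴/(8D³k) = (41.4×10³)(6.4⁴)/(8·42.0³·15) = 7.813 → N_a = 8
Actual rate k = Gd⁴/(8D³·8) = 14.648 N/mm
Working load F = kδ = 14.648·44 = 644.53 N
C = 42.0/6.4 = 6.5625; K_W = (4C−1)/(4C−4)+0.615/C = 1.2285
τ_max = K_W·8FD/(πd³) = 1.2285·262.96 = 323.06 MPa
τ_max ≤ 410 MPa → acceptable

(a) 8 coils; (b) YES, τ_max = 323 MPa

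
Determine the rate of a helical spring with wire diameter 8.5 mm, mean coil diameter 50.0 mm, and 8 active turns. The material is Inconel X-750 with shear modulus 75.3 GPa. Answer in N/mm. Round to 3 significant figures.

k = Gd⁴/(8D³N_a) = (75.3×10³ × 8.5⁴) / (8 × 50.0³ × 8)
  = 3.93071e+08 / 8e+06 = 49.134 N/mm

49.1 N/mm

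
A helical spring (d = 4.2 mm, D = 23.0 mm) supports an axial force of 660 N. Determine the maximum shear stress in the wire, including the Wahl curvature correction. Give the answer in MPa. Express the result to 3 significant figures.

668 MPa

Spring index C = D/d = 23.0/4.2 = 5.4762
K_W = (4C−1)/(4C−4) + 0.615/C = 20.905/17.905 + 0.1123 = 1.2799
τ₀ = 8FD/(πd³) = 8·660·23.0/(π·4.2³) = 121440/232.75 = 521.75 MPa
τ_max = K·τ₀ = 1.2799 × 521.75 = 667.77 MPa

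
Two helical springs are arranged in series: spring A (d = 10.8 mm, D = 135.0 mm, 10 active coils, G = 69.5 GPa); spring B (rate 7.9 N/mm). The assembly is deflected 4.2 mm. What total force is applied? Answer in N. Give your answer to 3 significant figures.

k_A = Gd⁴/(8D³N_a) = (69.5×10³)(10.8⁴)/(8·135.0³·10) = 4.8038 N/mm
Series: 1/k_eq = 1/4.8038 + 1/7.9 = 0.33475; k_eq = 2.9873 N/mm
F = k_eq·δ = 2.9873·4.2 = 12.547 N

12.5 N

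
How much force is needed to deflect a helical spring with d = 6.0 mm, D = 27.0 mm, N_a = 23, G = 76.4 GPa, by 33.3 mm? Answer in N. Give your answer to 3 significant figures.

910 N

k = Gd⁴/(8D³N_a) = (76.4×10³)(6.0⁴)/(8·27.0³·23) = 27.339 N/mm
F = k·δ = 27.339 × 33.3 = 910.4 N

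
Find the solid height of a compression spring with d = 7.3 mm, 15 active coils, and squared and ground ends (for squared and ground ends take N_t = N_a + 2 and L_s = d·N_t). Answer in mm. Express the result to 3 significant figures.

squared and ground ends: N_t = N_a + 2 = 15 + 2 = 17
L_s = d·N_t = 7.3 × 17 = 124.1 mm

124 mm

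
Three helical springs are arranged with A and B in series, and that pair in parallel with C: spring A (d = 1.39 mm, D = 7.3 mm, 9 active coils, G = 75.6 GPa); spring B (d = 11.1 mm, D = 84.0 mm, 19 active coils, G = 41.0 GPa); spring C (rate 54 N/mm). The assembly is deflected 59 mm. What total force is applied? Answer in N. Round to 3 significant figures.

3430 N

k_A = Gd⁴/(8D³N_a) = (75.6×10³)(1.39⁴)/(8·7.3³·9) = 10.076 N/mm
k_B = Gd⁴/(8D³N_a) = (41.0×10³)(11.1⁴)/(8·84.0³·19) = 6.9087 N/mm
Springs A,B series: k_AB = 1/(1/10.076+1/6.9087) = 4.0985 N/mm; parallel with C: k_eq = 4.0985+54 = 58.098 N/mm
F = k_eq·δ = 58.098·59 = 3427.8 N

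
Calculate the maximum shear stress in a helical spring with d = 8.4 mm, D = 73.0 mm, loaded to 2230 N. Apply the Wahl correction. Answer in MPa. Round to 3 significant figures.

817 MPa

Spring index C = D/d = 73.0/8.4 = 8.6905
K_W = (4C−1)/(4C−4) + 0.615/C = 33.762/30.762 + 0.0708 = 1.1683
τ₀ = 8FD/(πd³) = 8·2230·73.0/(π·8.4³) = 1.30232e+06/1862 = 699.41 MPa
τ_max = K·τ₀ = 1.1683 × 699.41 = 817.11 MPa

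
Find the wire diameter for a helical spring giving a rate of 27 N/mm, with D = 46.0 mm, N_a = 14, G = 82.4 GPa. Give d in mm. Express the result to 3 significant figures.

d = (8D³N_a·k / G)^(1/4) = (8·46.0³·14·27 / (82.4×10³))^0.25
  = (3572.1)^0.25 = 7.7309 mm

7.73 mm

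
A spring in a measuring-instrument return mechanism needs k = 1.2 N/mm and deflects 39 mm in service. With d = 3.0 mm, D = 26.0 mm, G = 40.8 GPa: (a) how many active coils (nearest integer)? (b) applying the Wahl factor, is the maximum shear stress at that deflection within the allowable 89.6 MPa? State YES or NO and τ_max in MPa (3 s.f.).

(a) 20 coils; (b) NO, τ_max = 131 MPa

N_a = Gd⁴/(8D³k) = (40.8×10³)(3.0⁴)/(8·26.0³·1.2) = 19.59 → N_a = 20
Actual rate k = Gd⁴/(8D³·20) = 1.1752 N/mm
Working load F = kδ = 1.1752·39 = 45.832 N
C = 26.0/3.0 = 8.6667; K_W = (4C−1)/(4C−4)+0.615/C = 1.1688
τ_max = K_W·8FD/(πd³) = 1.1688·112.39 = 131.36 MPa
τ_max > 89.6 MPa → exceeds allowable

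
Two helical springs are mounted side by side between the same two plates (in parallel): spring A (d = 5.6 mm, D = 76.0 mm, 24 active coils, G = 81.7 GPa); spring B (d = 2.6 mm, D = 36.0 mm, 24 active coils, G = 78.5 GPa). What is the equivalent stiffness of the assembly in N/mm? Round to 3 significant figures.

1.35 N/mm

k_A = Gd⁴/(8D³N_a) = (81.7×10³)(5.6⁴)/(8·76.0³·24) = 0.95331 N/mm
k_B = Gd⁴/(8D³N_a) = (78.5×10³)(2.6⁴)/(8·36.0³·24) = 0.40046 N/mm
Parallel: k_eq = 0.95331 + 0.40046 = 1.3538 N/mm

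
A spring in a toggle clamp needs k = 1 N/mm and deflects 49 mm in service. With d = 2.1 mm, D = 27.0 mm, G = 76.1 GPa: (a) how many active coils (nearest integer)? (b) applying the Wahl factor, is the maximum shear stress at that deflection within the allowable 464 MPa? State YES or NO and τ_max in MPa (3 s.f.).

N_a = Gd⁴/(8D³k) = (76.1×10³)(2.1⁴)/(8·27.0³·1) = 9.399 → N_a = 9
Actual rate k = Gd⁴/(8D³·9) = 1.0443 N/mm
Working load F = kδ = 1.0443·49 = 51.172 N
C = 27.0/2.1 = 12.8571; K_W = (4C−1)/(4C−4)+0.615/C = 1.1111
τ_max = K_W·8FD/(πd³) = 1.1111·379.91 = 422.11 MPa
τ_max ≤ 464 MPa → acceptable

(a) 9 coils; (b) YES, τ_max = 422 MPa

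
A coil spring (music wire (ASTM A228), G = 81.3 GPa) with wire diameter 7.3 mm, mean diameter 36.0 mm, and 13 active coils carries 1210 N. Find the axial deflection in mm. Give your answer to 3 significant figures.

k = Gd⁴/(8D³N_a) = (81.3×10³)(7.3⁴)/(8·36.0³·13) = 47.582 N/mm
δ = F/k = 1210 / 47.582 = 25.43 mm

25.4 mm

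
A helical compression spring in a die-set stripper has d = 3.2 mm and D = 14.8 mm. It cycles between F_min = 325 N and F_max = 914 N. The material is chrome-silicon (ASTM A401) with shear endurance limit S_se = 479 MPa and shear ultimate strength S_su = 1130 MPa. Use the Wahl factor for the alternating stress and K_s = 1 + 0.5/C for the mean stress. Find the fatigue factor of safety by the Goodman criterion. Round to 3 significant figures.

0.607

C = D/d = 14.8/3.2 = 4.6250; K_W = (4C−1)/(4C−4)+0.615/C = 1.3399; K_s = 1+0.5/C = 1.1081
F_a = (F_max−F_min)/2 = 294.5 N; F_m = (F_max+F_min)/2 = 619.5 N
τ_a = K_W·8F_aD/(πd³) = 1.3399 × 338.72 = 453.84 MPa
τ_m = K_s·8F_mD/(πd³) = 1.1081 × 712.51 = 789.54 MPa
Goodman: 1/n_f = τ_a/S_se + τ_m/S_su = 453.84/479 + 789.54/1130 = 0.94747 + 0.69871 = 1.6462
n_f = 1/1.6462 = 0.6075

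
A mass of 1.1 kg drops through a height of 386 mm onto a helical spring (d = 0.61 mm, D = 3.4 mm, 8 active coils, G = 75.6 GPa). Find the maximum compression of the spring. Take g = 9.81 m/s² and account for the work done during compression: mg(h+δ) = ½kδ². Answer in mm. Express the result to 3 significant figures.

k = Gd⁴/(8D³N_a) = (75.6×10³)(0.61⁴)/(8·3.4³·8) = 4.1613 N/mm
W = mg = 1.1 × 9.81 = 10.791 N
½kδ² − Wδ − Wh = 0 → δ = (W + √(W² + 2kWh))/k
δ = (10.791 + √(116.45 + 34666))/4.1613 = (10.791 + 186.5)/4.1613 = 47.412 mm

47.4 mm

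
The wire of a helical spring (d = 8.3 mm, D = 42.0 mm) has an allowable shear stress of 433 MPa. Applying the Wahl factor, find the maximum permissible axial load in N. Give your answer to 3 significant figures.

1770 N

C = D/d = 42.0/8.3 = 5.0602
K_W = (4C−1)/(4C−4) + 0.615/C = 19.241/16.241 + 0.1215 = 1.3063
τ_max = K·8FD/(πd³) → F_max = τ_allow·πd³/(8DK)
F_max = 433·π·8.3³/(8·42.0·1.3063) = 7.7781e+05/438.9 = 1772.2 N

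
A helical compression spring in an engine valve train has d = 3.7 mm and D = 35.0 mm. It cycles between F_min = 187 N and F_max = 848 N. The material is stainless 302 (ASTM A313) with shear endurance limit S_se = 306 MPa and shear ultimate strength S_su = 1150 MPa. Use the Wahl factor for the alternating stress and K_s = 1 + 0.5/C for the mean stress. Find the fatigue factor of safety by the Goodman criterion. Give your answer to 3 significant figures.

C = D/d = 35.0/3.7 = 9.4595; K_W = (4C−1)/(4C−4)+0.615/C = 1.1537; K_s = 1+0.5/C = 1.0529
F_a = (F_max−F_min)/2 = 330.5 N; F_m = (F_max+F_min)/2 = 517.5 N
τ_a = K_W·8F_aD/(πd³) = 1.1537 × 581.53 = 670.9 MPa
τ_m = K_s·8F_mD/(πd³) = 1.0529 × 910.57 = 958.7 MPa
Goodman: 1/n_f = τ_a/S_se + τ_m/S_su = 670.9/306 + 958.7/1150 = 2.19248 + 0.83365 = 3.0261
n_f = 1/3.0261 = 0.3305

0.330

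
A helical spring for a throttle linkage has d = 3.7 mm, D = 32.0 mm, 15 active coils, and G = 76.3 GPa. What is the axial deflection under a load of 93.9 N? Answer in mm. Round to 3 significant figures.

25.8 mm

k = Gd⁴/(8D³N_a) = (76.3×10³)(3.7⁴)/(8·32.0³·15) = 3.6366 N/mm
δ = F/k = 93.9 / 3.6366 = 25.821 mm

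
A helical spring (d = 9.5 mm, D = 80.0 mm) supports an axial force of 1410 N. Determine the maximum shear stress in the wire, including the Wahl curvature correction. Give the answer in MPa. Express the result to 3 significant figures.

393 MPa

Spring index C = D/d = 80.0/9.5 = 8.4211
K_W = (4C−1)/(4C−4) + 0.615/C = 32.684/29.684 + 0.0730 = 1.1741
τ₀ = 8FD/(πd³) = 8·1410·80.0/(π·9.5³) = 902400/2693.5 = 335.03 MPa
τ_max = K·τ₀ = 1.1741 × 335.03 = 393.35 MPa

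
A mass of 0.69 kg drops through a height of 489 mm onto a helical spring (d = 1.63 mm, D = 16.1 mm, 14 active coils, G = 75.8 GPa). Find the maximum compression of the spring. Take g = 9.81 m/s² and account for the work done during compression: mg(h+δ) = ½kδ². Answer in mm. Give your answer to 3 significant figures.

k = Gd⁴/(8D³N_a) = (75.8×10³)(1.63⁴)/(8·16.1³·14) = 1.1448 N/mm
W = mg = 0.69 × 9.81 = 6.7689 N
½kδ² − Wδ − Wh = 0 → δ = (W + √(W² + 2kWh))/k
δ = (6.7689 + √(45.818 + 7578.46))/1.1448 = (6.7689 + 87.317)/1.1448 = 82.187 mm

82.2 mm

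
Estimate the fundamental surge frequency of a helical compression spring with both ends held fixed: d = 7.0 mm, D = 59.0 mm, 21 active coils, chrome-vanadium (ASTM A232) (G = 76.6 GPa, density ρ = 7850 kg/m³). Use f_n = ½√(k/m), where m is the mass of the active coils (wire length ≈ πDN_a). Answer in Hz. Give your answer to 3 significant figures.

k = Gd⁴/(8D³N_a) = (76.6×10³)(7.0⁴)/(8·59.0³·21) = 5.3303 N/mm = 5330.3 N/m
Wire length L = πDN_a = π·59.0·21 = 3892.4 mm
m = ρ·(πd²/4)·L = 7850 × 38.485×10⁻⁶ m² × 3.8924 m = 1.1759 kg
f_n = ½√(k/m) = 0.5·√(5330.3/1.1759) = 0.5·√(4532.9) = 33.664 Hz

33.7 Hz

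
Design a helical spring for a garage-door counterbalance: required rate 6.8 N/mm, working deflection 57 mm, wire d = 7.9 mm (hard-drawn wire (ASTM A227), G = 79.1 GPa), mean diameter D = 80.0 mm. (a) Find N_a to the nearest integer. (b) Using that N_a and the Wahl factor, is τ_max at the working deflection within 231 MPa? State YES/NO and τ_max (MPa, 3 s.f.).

N_a = Gd⁴/(8D³k) = (79.1×10³)(7.9⁴)/(8·80.0³·6.8) = 11.06 → N_a = 11
Actual rate k = Gd⁴/(8D³·11) = 6.838 N/mm
Working load F = kδ = 6.838·57 = 389.77 N
C = 80.0/7.9 = 10.1266; K_W = (4C−1)/(4C−4)+0.615/C = 1.1429
τ_max = K_W·8FD/(πd³) = 1.1429·161.05 = 184.06 MPa
τ_max ≤ 231 MPa → acceptable

(a) 11 coils; (b) YES, τ_max = 184 MPa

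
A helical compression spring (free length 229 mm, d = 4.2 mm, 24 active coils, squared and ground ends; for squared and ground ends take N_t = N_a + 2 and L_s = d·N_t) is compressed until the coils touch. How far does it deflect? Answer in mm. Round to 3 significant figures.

120 mm

N_t = 26; L_s = 4.2·26 = 109.2 mm
δ_solid = L₀ − L_s = 229 − 109.2 = 119.8 mm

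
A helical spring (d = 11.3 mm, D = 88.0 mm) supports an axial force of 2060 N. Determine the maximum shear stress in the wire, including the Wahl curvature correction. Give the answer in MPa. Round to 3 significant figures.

Spring index C = D/d = 88.0/11.3 = 7.7876
K_W = (4C−1)/(4C−4) + 0.615/C = 30.150/27.150 + 0.0790 = 1.1895
τ₀ = 8FD/(πd³) = 8·2060·88.0/(π·11.3³) = 1.45024e+06/4533 = 319.93 MPa
τ_max = K·τ₀ = 1.1895 × 319.93 = 380.55 MPa

381 MPa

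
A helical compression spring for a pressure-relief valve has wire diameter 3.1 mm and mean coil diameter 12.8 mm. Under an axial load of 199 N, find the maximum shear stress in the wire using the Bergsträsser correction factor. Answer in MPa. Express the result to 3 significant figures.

Spring index C = D/d = 12.8/3.1 = 4.1290
K_B = (4C+2)/(4C−3) = 18.516/13.516 = 1.3699
τ₀ = 8FD/(πd³) = 8·199·12.8/(π·3.1³) = 20377.6/93.591 = 217.73 MPa
τ_max = K·τ₀ = 1.3699 × 217.73 = 298.27 MPa

298 MPa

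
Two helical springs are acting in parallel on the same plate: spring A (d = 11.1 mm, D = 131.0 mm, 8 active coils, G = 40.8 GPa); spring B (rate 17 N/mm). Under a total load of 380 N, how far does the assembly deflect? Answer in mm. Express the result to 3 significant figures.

k_A = Gd⁴/(8D³N_a) = (40.8×10³)(11.1⁴)/(8·131.0³·8) = 4.3049 N/mm
Parallel: k_eq = 4.3049 + 17 = 21.305 N/mm
δ = F/k_eq = 380/21.305 = 17.836 mm

17.8 mm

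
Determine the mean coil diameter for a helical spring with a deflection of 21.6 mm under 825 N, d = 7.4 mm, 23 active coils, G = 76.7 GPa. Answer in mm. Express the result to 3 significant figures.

Required rate k = F/δ = 825/21.6 = 38.194 N/mm
D = (Gd⁴/(8N_a·k))^(1/3) = (76.7×10³·7.4⁴/(8·23·38.194))^(1/3)
  = (32726.9)^(1/3) = 31.9866 mm

32.0 mm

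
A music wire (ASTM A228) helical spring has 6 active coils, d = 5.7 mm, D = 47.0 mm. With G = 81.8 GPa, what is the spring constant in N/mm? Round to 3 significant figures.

k = Gd⁴/(8D³N_a) = (81.8×10³ × 5.7⁴) / (8 × 47.0³ × 6)
  = 8.63481e+07 / 4.9835e+06 = 17.327 N/mm

17.3 N/mm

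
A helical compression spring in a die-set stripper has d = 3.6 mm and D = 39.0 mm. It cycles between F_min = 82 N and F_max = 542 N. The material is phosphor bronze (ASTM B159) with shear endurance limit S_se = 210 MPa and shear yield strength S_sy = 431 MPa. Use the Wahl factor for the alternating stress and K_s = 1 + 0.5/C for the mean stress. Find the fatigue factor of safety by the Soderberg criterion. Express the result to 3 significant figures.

C = D/d = 39.0/3.6 = 10.8333; K_W = (4C−1)/(4C−4)+0.615/C = 1.1330; K_s = 1+0.5/C = 1.0462
F_a = (F_max−F_min)/2 = 230 N; F_m = (F_max+F_min)/2 = 312 N
τ_a = K_W·8F_aD/(πd³) = 1.1330 × 489.58 = 554.72 MPa
τ_m = K_s·8F_mD/(πd³) = 1.0462 × 664.13 = 694.78 MPa
Soderberg: 1/n_f = τ_a/S_se + τ_m/S_sy = 554.72/210 + 694.78/431 = 2.64150 + 1.61202 = 4.2535
n_f = 1/4.2535 = 0.2351

0.235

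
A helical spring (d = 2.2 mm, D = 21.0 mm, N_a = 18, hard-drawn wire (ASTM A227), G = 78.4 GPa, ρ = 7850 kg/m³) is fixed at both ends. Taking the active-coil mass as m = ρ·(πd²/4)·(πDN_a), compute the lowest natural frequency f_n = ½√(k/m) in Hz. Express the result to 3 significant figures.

98.6 Hz

k = Gd⁴/(8D³N_a) = (78.4×10³)(2.2⁴)/(8·21.0³·18) = 1.3772 N/mm = 1377.2 N/m
Wire length L = πDN_a = π·21.0·18 = 1187.5 mm
m = ρ·(πd²/4)·L = 7850 × 3.8013×10⁻⁶ m² × 1.1875 m = 0.035436 kg
f_n = ½√(k/m) = 0.5·√(1377.2/0.035436) = 0.5·√(38863) = 98.569 Hz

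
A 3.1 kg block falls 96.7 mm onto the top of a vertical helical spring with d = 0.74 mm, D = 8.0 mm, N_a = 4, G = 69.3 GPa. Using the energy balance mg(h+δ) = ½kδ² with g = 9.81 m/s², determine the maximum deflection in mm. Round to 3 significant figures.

96.2 mm

k = Gd⁴/(8D³N_a) = (69.3×10³)(0.74⁴)/(8·8.0³·4) = 1.2684 N/mm
W = mg = 3.1 × 9.81 = 30.411 N
½kδ² − Wδ − Wh = 0 → δ = (W + √(W² + 2kWh))/k
δ = (30.411 + √(924.83 + 7459.8))/1.2684 = (30.411 + 91.568)/1.2684 = 96.171 mm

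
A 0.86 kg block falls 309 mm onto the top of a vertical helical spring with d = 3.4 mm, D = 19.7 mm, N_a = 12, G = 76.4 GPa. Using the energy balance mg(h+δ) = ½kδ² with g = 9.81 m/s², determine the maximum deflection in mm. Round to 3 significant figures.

20.0 mm

k = Gd⁴/(8D³N_a) = (76.4×10³)(3.4⁴)/(8·19.7³·12) = 13.91 N/mm
W = mg = 0.86 × 9.81 = 8.4366 N
½kδ² − Wδ − Wh = 0 → δ = (W + √(W² + 2kWh))/k
δ = (8.4366 + √(71.176 + 72526.2))/13.91 = (8.4366 + 269.44)/13.91 = 19.976 mm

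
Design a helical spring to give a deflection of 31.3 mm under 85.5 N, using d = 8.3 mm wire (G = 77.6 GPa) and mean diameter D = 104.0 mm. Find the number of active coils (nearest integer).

Required rate k = F/δ = 85.5/31.3 = 2.7316 N/mm
N_a = Gd⁴/(8D³k) = (77.6×10³ × 8.3⁴)/(8 × 104.0³ × 2.7316)
    = 3.68277e+08 / 2.45817e+07 = 14.98 → 15 coils

15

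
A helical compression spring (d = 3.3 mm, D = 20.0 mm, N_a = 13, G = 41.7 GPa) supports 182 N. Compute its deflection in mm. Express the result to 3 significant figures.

30.6 mm

k = Gd⁴/(8D³N_a) = (41.7×10³)(3.3⁴)/(8·20.0³·13) = 5.9439 N/mm
δ = F/k = 182 / 5.9439 = 30.62 mm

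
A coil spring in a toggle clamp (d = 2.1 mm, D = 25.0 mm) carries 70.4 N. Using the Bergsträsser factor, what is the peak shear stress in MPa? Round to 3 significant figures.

Spring index C = D/d = 25.0/2.1 = 11.9048
K_B = (4C+2)/(4C−3) = 49.619/44.619 = 1.1121
τ₀ = 8FD/(πd³) = 8·70.4·25.0/(π·2.1³) = 14080/29.094 = 483.94 MPa
τ_max = K·τ₀ = 1.1121 × 483.94 = 538.17 MPa

538 MPa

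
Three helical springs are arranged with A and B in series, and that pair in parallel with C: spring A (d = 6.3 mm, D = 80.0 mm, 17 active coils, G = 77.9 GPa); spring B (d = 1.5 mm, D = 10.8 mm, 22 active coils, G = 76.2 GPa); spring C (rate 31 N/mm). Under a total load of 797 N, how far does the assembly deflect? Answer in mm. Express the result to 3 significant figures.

25.0 mm

k_A = Gd⁴/(8D³N_a) = (77.9×10³)(6.3⁴)/(8·80.0³·17) = 1.7623 N/mm
k_B = Gd⁴/(8D³N_a) = (76.2×10³)(1.5⁴)/(8·10.8³·22) = 1.7399 N/mm
Springs A,B series: k_AB = 1/(1/1.7623+1/1.7399) = 0.87554 N/mm; parallel with C: k_eq = 0.87554+31 = 31.876 N/mm
δ = F/k_eq = 797/31.876 = 25.004 mm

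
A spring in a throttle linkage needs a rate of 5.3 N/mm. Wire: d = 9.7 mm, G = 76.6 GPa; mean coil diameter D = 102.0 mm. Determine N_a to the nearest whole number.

15

N_a = Gd⁴/(8D³k) = (76.6×10³ × 9.7⁴)/(8 × 102.0³ × 5.3)
    = 6.78134e+08 / 4.49952e+07 = 15.07 → 15 coils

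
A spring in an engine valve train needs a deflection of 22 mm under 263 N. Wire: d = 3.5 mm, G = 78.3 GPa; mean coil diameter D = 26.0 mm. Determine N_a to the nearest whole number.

7

Required rate k = F/δ = 263/22 = 11.955 N/mm
N_a = Gd⁴/(8D³k) = (78.3×10³ × 3.5⁴)/(8 × 26.0³ × 11.955)
    = 1.17499e+07 / 1.6809e+06 = 6.99 → 7 coils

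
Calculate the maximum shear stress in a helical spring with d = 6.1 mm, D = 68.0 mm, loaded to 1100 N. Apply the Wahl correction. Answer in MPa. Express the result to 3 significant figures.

Spring index C = D/d = 68.0/6.1 = 11.1475
K_W = (4C−1)/(4C−4) + 0.615/C = 43.590/40.590 + 0.0552 = 1.1291
τ₀ = 8FD/(πd³) = 8·1100·68.0/(π·6.1³) = 598400/713.08 = 839.17 MPa
τ_max = K·τ₀ = 1.1291 × 839.17 = 947.49 MPa

947 MPa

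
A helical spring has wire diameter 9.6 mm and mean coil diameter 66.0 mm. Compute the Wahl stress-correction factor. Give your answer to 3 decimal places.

1.217

C = D/d = 66.0/9.6 = 6.8750
K_W = (4C−1)/(4C−4) + 0.615/C = 26.500/23.500 + 0.0895 = 1.2171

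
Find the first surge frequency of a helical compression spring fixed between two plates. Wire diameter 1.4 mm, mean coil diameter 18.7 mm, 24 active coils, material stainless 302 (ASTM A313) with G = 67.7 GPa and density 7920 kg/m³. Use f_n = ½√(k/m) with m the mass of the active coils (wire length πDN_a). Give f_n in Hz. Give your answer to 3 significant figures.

k = Gd⁴/(8D³N_a) = (67.7×10³)(1.4⁴)/(8·18.7³·24) = 0.20715 N/mm = 207.15 N/m
Wire length L = πDN_a = π·18.7·24 = 1409.9 mm
m = ρ·(πd²/4)·L = 7920 × 1.5394×10⁻⁶ m² × 1.4099 m = 0.01719 kg
f_n = ½√(k/m) = 0.5·√(207.15/0.01719) = 0.5·√(12050) = 54.887 Hz

54.9 Hz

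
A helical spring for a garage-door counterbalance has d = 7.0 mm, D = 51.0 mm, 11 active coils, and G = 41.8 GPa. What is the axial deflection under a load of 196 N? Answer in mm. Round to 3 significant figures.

22.8 mm

k = Gd⁴/(8D³N_a) = (41.8×10³)(7.0⁴)/(8·51.0³·11) = 8.5976 N/mm
δ = F/k = 196 / 8.5976 = 22.797 mm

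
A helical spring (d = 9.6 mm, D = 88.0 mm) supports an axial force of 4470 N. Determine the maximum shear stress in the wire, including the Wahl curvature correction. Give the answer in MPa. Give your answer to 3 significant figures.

Spring index C = D/d = 88.0/9.6 = 9.1667
K_W = (4C−1)/(4C−4) + 0.615/C = 35.667/32.667 + 0.0671 = 1.1589
τ₀ = 8FD/(πd³) = 8·4470·88.0/(π·9.6³) = 3.14688e+06/2779.5 = 1132.2 MPa
τ_max = K·τ₀ = 1.1589 × 1132.2 = 1312.1 MPa

1310 MPa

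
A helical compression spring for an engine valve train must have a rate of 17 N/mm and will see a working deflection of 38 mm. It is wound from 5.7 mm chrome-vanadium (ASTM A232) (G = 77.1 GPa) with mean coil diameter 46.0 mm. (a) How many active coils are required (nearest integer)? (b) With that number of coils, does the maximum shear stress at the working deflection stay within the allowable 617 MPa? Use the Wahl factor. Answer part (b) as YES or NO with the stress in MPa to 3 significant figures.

N_a = Gd⁴/(8D³k) = (77.1×10³)(5.7⁴)/(8·46.0³·17) = 6.148 → N_a = 6
Actual rate k = Gd⁴/(8D³·6) = 17.42 N/mm
Working load F = kδ = 17.42·38 = 661.95 N
C = 46.0/5.7 = 8.0702; K_W = (4C−1)/(4C−4)+0.615/C = 1.1823
τ_max = K_W·8FD/(πd³) = 1.1823·418.69 = 495.02 MPa
τ_max ≤ 617 MPa → acceptable

(a) 6 coils; (b) YES, τ_max = 495 MPa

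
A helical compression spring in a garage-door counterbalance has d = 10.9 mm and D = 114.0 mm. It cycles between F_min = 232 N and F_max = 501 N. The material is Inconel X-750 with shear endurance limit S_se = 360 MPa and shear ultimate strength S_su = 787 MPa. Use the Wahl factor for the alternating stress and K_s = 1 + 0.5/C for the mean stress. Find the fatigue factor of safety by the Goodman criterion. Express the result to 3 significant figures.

4.89

C = D/d = 114.0/10.9 = 10.4587; K_W = (4C−1)/(4C−4)+0.615/C = 1.1381; K_s = 1+0.5/C = 1.0478
F_a = (F_max−F_min)/2 = 134.5 N; F_m = (F_max+F_min)/2 = 366.5 N
τ_a = K_W·8F_aD/(πd³) = 1.1381 × 30.15 = 34.314 MPa
τ_m = K_s·8F_mD/(πd³) = 1.0478 × 82.156 = 86.084 MPa
Goodman: 1/n_f = τ_a/S_se + τ_m/S_su = 34.314/360 + 86.084/787 = 0.09532 + 0.10938 = 0.2047
n_f = 1/0.2047 = 4.885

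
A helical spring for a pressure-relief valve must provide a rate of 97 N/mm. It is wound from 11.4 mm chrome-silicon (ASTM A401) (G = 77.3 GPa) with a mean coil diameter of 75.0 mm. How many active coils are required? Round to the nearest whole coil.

4

N_a = Gd⁴/(8D³k) = (77.3×10³ × 11.4⁴)/(8 × 75.0³ × 97)
    = 1.30557e+09 / 3.27375e+08 = 3.988 → 4 coils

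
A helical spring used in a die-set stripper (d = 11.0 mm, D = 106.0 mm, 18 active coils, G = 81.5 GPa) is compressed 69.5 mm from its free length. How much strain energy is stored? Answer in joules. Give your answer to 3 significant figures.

16.8 J

k = Gd⁴/(8D³N_a) = (81.5×10³)(11.0⁴)/(8·106.0³·18) = 6.9574 N/mm
U = ½kδ² = 0.5 × 6.9574 × 69.5² = 16803 N·mm = 16.803 J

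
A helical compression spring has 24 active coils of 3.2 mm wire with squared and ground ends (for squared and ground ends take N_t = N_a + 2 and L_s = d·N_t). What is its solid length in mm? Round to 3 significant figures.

squared and ground ends: N_t = N_a + 2 = 24 + 2 = 26
L_s = d·N_t = 3.2 × 26 = 83.2 mm

83.2 mm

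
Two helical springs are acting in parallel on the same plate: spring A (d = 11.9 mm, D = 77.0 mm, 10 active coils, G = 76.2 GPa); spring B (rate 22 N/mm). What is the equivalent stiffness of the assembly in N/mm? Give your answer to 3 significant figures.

k_A = Gd⁴/(8D³N_a) = (76.2×10³)(11.9⁴)/(8·77.0³·10) = 41.839 N/mm
Parallel: k_eq = 41.839 + 22 = 63.839 N/mm

63.8 N/mm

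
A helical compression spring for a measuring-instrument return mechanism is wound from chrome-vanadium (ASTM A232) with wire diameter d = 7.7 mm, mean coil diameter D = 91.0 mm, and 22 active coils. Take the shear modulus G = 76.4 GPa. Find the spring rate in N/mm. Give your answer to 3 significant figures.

k = Gd⁴/(8D³N_a) = (76.4×10³ × 7.7⁴) / (8 × 91.0³ × 22)
  = 2.68569e+08 / 1.32628e+08 = 2.025 N/mm

2.02 N/mm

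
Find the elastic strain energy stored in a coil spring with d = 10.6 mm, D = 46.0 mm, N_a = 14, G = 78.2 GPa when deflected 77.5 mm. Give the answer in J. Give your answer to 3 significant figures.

272 J

k = Gd⁴/(8D³N_a) = (78.2×10³)(10.6⁴)/(8·46.0³·14) = 90.56 N/mm
U = ½kδ² = 0.5 × 90.56 × 77.5² = 2.7196e+05 N·mm = 271.96 J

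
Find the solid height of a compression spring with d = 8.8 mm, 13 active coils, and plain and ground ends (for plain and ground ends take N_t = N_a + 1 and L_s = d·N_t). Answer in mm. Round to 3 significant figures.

plain and ground ends: N_t = N_a + 1 = 13 + 1 = 14
L_s = d·N_t = 8.8 × 14 = 123.2 mm

123 mm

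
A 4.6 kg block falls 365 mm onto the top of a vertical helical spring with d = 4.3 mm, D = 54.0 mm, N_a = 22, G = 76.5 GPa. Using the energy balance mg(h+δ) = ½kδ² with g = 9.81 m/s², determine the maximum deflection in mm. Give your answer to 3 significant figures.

241 mm

k = Gd⁴/(8D³N_a) = (76.5×10³)(4.3⁴)/(8·54.0³·22) = 0.94372 N/mm
W = mg = 4.6 × 9.81 = 45.126 N
½kδ² − Wδ − Wh = 0 → δ = (W + √(W² + 2kWh))/k
δ = (45.126 + √(2036.4 + 31087.9))/0.94372 = (45.126 + 182)/0.94372 = 240.67 mm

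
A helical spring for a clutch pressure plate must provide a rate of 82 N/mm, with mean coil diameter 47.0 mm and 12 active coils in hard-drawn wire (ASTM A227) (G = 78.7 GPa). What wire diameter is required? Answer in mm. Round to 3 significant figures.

d = (8D³N_a·k / G)^(1/4) = (8·47.0³·12·82 / (78.7×10³))^0.25
  = (10385)^0.25 = 10.0949 mm

10.1 mm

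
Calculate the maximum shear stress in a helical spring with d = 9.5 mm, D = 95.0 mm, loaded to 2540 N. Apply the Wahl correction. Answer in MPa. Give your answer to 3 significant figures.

Spring index C = D/d = 95.0/9.5 = 10.0000
K_W = (4C−1)/(4C−4) + 0.615/C = 39.000/36.000 + 0.0615 = 1.1448
τ₀ = 8FD/(πd³) = 8·2540·95.0/(π·9.5³) = 1.9304e+06/2693.5 = 716.68 MPa
τ_max = K·τ₀ = 1.1448 × 716.68 = 820.48 MPa

820 MPa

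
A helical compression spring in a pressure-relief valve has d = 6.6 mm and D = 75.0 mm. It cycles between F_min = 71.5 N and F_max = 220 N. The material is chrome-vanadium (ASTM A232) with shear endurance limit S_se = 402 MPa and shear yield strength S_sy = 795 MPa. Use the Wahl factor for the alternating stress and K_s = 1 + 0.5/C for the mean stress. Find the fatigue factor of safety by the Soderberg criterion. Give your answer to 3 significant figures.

C = D/d = 75.0/6.6 = 11.3636; K_W = (4C−1)/(4C−4)+0.615/C = 1.1265; K_s = 1+0.5/C = 1.0440
F_a = (F_max−F_min)/2 = 74.25 N; F_m = (F_max+F_min)/2 = 145.75 N
τ_a = K_W·8F_aD/(πd³) = 1.1265 × 49.325 = 55.564 MPa
τ_m = K_s·8F_mD/(πd³) = 1.0440 × 96.823 = 101.08 MPa
Soderberg: 1/n_f = τ_a/S_se + τ_m/S_sy = 55.564/402 + 101.08/795 = 0.13822 + 0.12715 = 0.26537
n_f = 1/0.26537 = 3.768

3.77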